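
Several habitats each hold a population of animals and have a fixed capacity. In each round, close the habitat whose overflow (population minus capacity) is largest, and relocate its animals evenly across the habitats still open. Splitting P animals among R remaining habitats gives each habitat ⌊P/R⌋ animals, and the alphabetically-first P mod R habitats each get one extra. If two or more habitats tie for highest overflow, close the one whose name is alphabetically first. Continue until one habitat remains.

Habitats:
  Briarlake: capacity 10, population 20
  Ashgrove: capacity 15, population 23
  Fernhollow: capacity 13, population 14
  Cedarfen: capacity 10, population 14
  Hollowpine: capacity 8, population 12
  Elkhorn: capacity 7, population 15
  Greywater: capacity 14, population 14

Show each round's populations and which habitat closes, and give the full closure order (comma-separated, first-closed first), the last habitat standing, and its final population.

Closure order: Briarlake, Ashgrove, Elkhorn, Cedarfen, Hollowpine, Fernhollow
Last habitat: Greywater with 112 animals

Round 1: Ashgrove=23 Briarlake=20 Cedarfen=14 Elkhorn=15 Fernhollow=14 Greywater=14 Hollowpine=12 → close Briarlake (overflow 10)
  20÷6 = 3 each, +1 to first 2
Round 2: Ashgrove=27 Cedarfen=18 Elkhorn=18 Fernhollow=17 Greywater=17 Hollowpine=15 → close Ashgrove (overflow 12)
  27÷5 = 5 each, +1 to first 2
Round 3: Cedarfen=24 Elkhorn=24 Fernhollow=22 Greywater=22 Hollowpine=20 → close Elkhorn (overflow 17)
  24÷4 = 6 each, +1 to first 0
Round 4: Cedarfen=30 Fernhollow=28 Greywater=28 Hollowpine=26 → close Cedarfen (overflow 20)
  30÷3 = 10 each, +1 to first 0
Round 5: Fernhollow=38 Greywater=38 Hollowpine=36 → close Hollowpine (overflow 28)
  36÷2 = 18 each, +1 to first 0
Round 6: Fernhollow=56 Greywater=56 → close Fernhollow (overflow 43)
  56÷1 = 56 each, +1 to first 0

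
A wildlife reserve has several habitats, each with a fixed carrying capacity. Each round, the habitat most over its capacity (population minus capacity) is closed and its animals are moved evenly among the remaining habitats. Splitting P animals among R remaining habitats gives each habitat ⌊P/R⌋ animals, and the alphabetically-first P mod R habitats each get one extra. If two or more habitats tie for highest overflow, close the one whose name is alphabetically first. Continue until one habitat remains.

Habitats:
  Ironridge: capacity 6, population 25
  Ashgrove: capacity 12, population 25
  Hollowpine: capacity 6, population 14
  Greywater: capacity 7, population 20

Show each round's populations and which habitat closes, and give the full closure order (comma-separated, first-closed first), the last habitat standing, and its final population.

Round 1: Ashgrove=25 Greywater=20 Hollowpine=14 Ironridge=25 → close Ironridge (overflow 19)
  25÷3 = 8 each, +1 to first 1
Round 2: Ashgrove=34 Greywater=28 Hollowpine=22 → close Ashgrove (overflow 22)
  34÷2 = 17 each, +1 to first 0
Round 3: Greywater=45 Hollowpine=39 → close Greywater (overflow 38)
  45÷1 = 45 each, +1 to first 0

Closure order: Ironridge, Ashgrove, Greywater
Last habitat: Hollowpine with 84 animals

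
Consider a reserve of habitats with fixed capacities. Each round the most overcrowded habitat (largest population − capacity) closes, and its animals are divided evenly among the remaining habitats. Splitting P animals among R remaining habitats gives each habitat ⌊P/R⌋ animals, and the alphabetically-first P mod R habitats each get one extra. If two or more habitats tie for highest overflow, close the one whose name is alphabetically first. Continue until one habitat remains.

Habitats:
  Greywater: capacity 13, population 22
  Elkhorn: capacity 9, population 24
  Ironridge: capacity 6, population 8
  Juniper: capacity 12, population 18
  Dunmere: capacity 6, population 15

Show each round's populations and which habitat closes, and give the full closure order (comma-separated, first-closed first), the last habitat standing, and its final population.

Closure order: Elkhorn, Dunmere, Greywater, Juniper
Last habitat: Ironridge with 87 animals

Round 1: Dunmere=15 Elkhorn=24 Greywater=22 Ironridge=8 Juniper=18 → close Elkhorn (overflow 15)
  24÷4 = 6 each, +1 to first 0
Round 2: Dunmere=21 Greywater=28 Ironridge=14 Juniper=24 → close Dunmere (overflow 15)
  21÷3 = 7 each, +1 to first 0
Round 3: Greywater=35 Ironridge=21 Juniper=31 → close Greywater (overflow 22)
  35÷2 = 17 each, +1 to first 1
Round 4: Ironridge=39 Juniper=48 → close Juniper (overflow 36)
  48÷1 = 48 each, +1 to first 0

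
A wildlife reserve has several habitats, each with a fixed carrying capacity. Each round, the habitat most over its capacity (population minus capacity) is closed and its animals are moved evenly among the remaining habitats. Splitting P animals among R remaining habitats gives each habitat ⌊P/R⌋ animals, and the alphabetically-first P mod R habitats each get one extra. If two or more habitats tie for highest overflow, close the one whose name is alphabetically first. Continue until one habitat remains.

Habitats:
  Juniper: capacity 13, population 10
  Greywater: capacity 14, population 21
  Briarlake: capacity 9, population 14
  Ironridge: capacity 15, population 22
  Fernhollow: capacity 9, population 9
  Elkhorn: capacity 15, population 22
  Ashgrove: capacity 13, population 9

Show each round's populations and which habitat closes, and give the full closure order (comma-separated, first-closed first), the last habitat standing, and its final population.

Round 1: Ashgrove=9 Briarlake=14 Elkhorn=22 Fernhollow=9 Greywater=21 Ironridge=22 Juniper=10 → close Elkhorn (overflow 7)
  22÷6 = 3 each, +1 to first 4
Round 2: Ashgrove=13 Briarlake=18 Fernhollow=13 Greywater=25 Ironridge=25 Juniper=13 → close Greywater (overflow 11)
  25÷5 = 5 each, +1 to first 0
Round 3: Ashgrove=18 Briarlake=23 Fernhollow=18 Ironridge=30 Juniper=18 → close Ironridge (overflow 15)
  30÷4 = 7 each, +1 to first 2
Round 4: Ashgrove=26 Briarlake=31 Fernhollow=25 Juniper=25 → close Briarlake (overflow 22)
  31÷3 = 10 each, +1 to first 1
Round 5: Ashgrove=37 Fernhollow=35 Juniper=35 → close Fernhollow (overflow 26)
  35÷2 = 17 each, +1 to first 1
Round 6: Ashgrove=55 Juniper=52 → close Ashgrove (overflow 42)
  55÷1 = 55 each, +1 to first 0

Closure order: Elkhorn, Greywater, Ironridge, Briarlake, Fernhollow, Ashgrove
Last habitat: Juniper with 107 animals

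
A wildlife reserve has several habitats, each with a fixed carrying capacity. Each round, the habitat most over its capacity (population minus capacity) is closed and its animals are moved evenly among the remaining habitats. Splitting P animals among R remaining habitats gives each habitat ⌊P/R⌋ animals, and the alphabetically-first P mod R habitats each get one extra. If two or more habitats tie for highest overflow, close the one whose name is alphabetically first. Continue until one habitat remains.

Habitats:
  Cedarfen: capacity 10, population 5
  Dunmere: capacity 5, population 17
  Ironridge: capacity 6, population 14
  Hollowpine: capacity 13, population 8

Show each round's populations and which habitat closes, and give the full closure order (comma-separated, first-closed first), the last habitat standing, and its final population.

Round 1: Cedarfen=5 Dunmere=17 Hollowpine=8 Ironridge=14 → close Dunmere (overflow 12)
  17÷3 = 5 each, +1 to first 2
Round 2: Cedarfen=11 Hollowpine=14 Ironridge=19 → close Ironridge (overflow 13)
  19÷2 = 9 each, +1 to first 1
Round 3: Cedarfen=21 Hollowpine=23 → close Cedarfen (overflow 11)
  21÷1 = 21 each, +1 to first 0

Closure order: Dunmere, Ironridge, Cedarfen
Last habitat: Hollowpine with 44 animals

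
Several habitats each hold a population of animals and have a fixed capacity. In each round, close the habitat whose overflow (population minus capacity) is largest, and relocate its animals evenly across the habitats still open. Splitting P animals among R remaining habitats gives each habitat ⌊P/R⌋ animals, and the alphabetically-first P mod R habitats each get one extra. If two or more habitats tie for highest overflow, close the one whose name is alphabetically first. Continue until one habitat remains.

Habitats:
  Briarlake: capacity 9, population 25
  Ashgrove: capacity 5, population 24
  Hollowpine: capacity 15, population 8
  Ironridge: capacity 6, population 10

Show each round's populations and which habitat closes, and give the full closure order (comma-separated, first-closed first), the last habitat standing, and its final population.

Closure order: Ashgrove, Briarlake, Ironridge
Last habitat: Hollowpine with 67 animals

Round 1: Ashgrove=24 Briarlake=25 Hollowpine=8 Ironridge=10 → close Ashgrove (overflow 19)
  24÷3 = 8 each, +1 to first 0
Round 2: Briarlake=33 Hollowpine=16 Ironridge=18 → close Briarlake (overflow 24)
  33÷2 = 16 each, +1 to first 1
Round 3: Hollowpine=33 Ironridge=34 → close Ironridge (overflow 28)
  34÷1 = 34 each, +1 to first 0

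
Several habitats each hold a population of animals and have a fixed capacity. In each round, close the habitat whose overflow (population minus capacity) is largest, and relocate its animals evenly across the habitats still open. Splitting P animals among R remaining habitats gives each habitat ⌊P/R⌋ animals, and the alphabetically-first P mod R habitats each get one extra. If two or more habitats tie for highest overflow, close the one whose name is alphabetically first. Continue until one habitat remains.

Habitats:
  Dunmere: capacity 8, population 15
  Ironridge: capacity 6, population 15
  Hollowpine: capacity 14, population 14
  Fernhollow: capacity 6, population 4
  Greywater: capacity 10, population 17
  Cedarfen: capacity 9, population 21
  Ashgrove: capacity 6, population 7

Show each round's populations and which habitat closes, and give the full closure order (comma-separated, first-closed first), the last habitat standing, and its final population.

Closure order: Cedarfen, Ironridge, Dunmere, Greywater, Ashgrove, Fernhollow
Last habitat: Hollowpine with 93 animals

Round 1: Ashgrove=7 Cedarfen=21 Dunmere=15 Fernhollow=4 Greywater=17 Hollowpine=14 Ironridge=15 → close Cedarfen (overflow 12)
  21÷6 = 3 each, +1 to first 3
Round 2: Ashgrove=11 Dunmere=19 Fernhollow=8 Greywater=20 Hollowpine=17 Ironridge=18 → close Ironridge (overflow 12)
  18÷5 = 3 each, +1 to first 3
Round 3: Ashgrove=15 Dunmere=23 Fernhollow=12 Greywater=23 Hollowpine=20 → close Dunmere (overflow 15)
  23÷4 = 5 each, +1 to first 3
Round 4: Ashgrove=21 Fernhollow=18 Greywater=29 Hollowpine=25 → close Greywater (overflow 19)
  29÷3 = 9 each, +1 to first 2
Round 5: Ashgrove=31 Fernhollow=28 Hollowpine=34 → close Ashgrove (overflow 25)
  31÷2 = 15 each, +1 to first 1
Round 6: Fernhollow=44 Hollowpine=49 → close Fernhollow (overflow 38)
  44÷1 = 44 each, +1 to first 0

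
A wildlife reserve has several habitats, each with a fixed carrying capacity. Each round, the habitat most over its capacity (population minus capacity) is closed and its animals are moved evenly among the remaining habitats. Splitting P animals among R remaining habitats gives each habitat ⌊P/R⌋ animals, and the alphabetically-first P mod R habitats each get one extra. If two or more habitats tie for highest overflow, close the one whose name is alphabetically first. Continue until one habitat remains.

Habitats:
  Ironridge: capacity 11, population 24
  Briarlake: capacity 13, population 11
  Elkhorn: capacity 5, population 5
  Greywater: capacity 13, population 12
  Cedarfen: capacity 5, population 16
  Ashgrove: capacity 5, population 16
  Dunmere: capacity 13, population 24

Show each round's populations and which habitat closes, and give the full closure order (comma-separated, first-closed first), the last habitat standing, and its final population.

Closure order: Ironridge, Ashgrove, Cedarfen, Dunmere, Elkhorn, Briarlake
Last habitat: Greywater with 108 animals

Round 1: Ashgrove=16 Briarlake=11 Cedarfen=16 Dunmere=24 Elkhorn=5 Greywater=12 Ironridge=24 → close Ironridge (overflow 13)
  24÷6 = 4 each, +1 to first 0
Round 2: Ashgrove=20 Briarlake=15 Cedarfen=20 Dunmere=28 Elkhorn=9 Greywater=16 → close Ashgrove (overflow 15)
  20÷5 = 4 each, +1 to first 0
Round 3: Briarlake=19 Cedarfen=24 Dunmere=32 Elkhorn=13 Greywater=20 → close Cedarfen (overflow 19)
  24÷4 = 6 each, +1 to first 0
Round 4: Briarlake=25 Dunmere=38 Elkhorn=19 Greywater=26 → close Dunmere (overflow 25)
  38÷3 = 12 each, +1 to first 2
Round 5: Briarlake=38 Elkhorn=32 Greywater=38 → close Elkhorn (overflow 27)
  32÷2 = 16 each, +1 to first 0
Round 6: Briarlake=54 Greywater=54 → close Briarlake (overflow 41)
  54÷1 = 54 each, +1 to first 0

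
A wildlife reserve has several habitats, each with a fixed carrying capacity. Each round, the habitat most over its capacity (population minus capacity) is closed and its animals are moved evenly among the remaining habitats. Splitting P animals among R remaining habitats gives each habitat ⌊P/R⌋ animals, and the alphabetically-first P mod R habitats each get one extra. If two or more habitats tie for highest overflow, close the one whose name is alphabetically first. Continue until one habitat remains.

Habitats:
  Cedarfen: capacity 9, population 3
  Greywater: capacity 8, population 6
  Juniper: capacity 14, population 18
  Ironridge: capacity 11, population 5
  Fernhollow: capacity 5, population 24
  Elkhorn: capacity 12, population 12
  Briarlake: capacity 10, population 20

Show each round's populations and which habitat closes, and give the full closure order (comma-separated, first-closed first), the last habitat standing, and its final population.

Round 1: Briarlake=20 Cedarfen=3 Elkhorn=12 Fernhollow=24 Greywater=6 Ironridge=5 Juniper=18 → close Fernhollow (overflow 19)
  24÷6 = 4 each, +1 to first 0
Round 2: Briarlake=24 Cedarfen=7 Elkhorn=16 Greywater=10 Ironridge=9 Juniper=22 → close Briarlake (overflow 14)
  24÷5 = 4 each, +1 to first 4
Round 3: Cedarfen=12 Elkhorn=21 Greywater=15 Ironridge=14 Juniper=26 → close Juniper (overflow 12)
  26÷4 = 6 each, +1 to first 2
Round 4: Cedarfen=19 Elkhorn=28 Greywater=21 Ironridge=20 → close Elkhorn (overflow 16)
  28÷3 = 9 each, +1 to first 1
Round 5: Cedarfen=29 Greywater=30 Ironridge=29 → close Greywater (overflow 22)
  30÷2 = 15 each, +1 to first 0
Round 6: Cedarfen=44 Ironridge=44 → close Cedarfen (overflow 35)
  44÷1 = 44 each, +1 to first 0

Closure order: Fernhollow, Briarlake, Juniper, Elkhorn, Greywater, Cedarfen
Last habitat: Ironridge with 88 animals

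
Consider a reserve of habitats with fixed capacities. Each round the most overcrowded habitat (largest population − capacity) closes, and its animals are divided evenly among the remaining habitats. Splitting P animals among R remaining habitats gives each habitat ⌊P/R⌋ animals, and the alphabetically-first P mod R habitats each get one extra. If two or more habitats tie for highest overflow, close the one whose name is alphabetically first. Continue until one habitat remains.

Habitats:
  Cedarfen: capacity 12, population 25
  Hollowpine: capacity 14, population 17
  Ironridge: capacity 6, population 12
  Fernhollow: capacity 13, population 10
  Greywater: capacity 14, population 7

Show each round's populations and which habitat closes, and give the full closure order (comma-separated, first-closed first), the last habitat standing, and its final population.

Closure order: Cedarfen, Ironridge, Hollowpine, Fernhollow
Last habitat: Greywater with 71 animals

Round 1: Cedarfen=25 Fernhollow=10 Greywater=7 Hollowpine=17 Ironridge=12 → close Cedarfen (overflow 13)
  25÷4 = 6 each, +1 to first 1
Round 2: Fernhollow=17 Greywater=13 Hollowpine=23 Ironridge=18 → close Ironridge (overflow 12)
  18÷3 = 6 each, +1 to first 0
Round 3: Fernhollow=23 Greywater=19 Hollowpine=29 → close Hollowpine (overflow 15)
  29÷2 = 14 each, +1 to first 1
Round 4: Fernhollow=38 Greywater=33 → close Fernhollow (overflow 25)
  38÷1 = 38 each, +1 to first 0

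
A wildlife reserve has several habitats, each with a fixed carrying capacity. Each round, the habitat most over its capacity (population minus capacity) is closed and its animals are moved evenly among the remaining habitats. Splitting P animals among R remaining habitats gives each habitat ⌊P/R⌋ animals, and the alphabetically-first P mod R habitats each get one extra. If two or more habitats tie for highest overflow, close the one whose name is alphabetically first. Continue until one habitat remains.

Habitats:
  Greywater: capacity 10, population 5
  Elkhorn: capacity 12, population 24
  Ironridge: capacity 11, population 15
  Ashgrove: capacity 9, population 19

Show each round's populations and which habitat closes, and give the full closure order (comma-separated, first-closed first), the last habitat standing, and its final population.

Closure order: Elkhorn, Ashgrove, Ironridge
Last habitat: Greywater with 63 animals

Round 1: Ashgrove=19 Elkhorn=24 Greywater=5 Ironridge=15 → close Elkhorn (overflow 12)
  24÷3 = 8 each, +1 to first 0
Round 2: Ashgrove=27 Greywater=13 Ironridge=23 → close Ashgrove (overflow 18)
  27÷2 = 13 each, +1 to first 1
Round 3: Greywater=27 Ironridge=36 → close Ironridge (overflow 25)
  36÷1 = 36 each, +1 to first 0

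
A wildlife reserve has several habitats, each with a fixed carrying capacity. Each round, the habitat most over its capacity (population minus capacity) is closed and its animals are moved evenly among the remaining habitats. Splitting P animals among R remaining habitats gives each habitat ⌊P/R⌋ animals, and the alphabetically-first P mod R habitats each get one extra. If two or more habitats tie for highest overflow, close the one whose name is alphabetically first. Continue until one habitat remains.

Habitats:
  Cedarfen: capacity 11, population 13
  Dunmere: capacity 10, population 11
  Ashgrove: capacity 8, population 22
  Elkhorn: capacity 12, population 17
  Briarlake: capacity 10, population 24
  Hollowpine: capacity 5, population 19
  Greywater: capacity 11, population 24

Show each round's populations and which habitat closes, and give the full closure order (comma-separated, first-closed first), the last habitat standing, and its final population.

Closure order: Ashgrove, Briarlake, Hollowpine, Greywater, Elkhorn, Cedarfen
Last habitat: Dunmere with 130 animals

Round 1: Ashgrove=22 Briarlake=24 Cedarfen=13 Dunmere=11 Elkhorn=17 Greywater=24 Hollowpine=19 → close Ashgrove (overflow 14)
  22÷6 = 3 each, +1 to first 4
Round 2: Briarlake=28 Cedarfen=17 Dunmere=15 Elkhorn=21 Greywater=27 Hollowpine=22 → close Briarlake (overflow 18)
  28÷5 = 5 each, +1 to first 3
Round 3: Cedarfen=23 Dunmere=21 Elkhorn=27 Greywater=32 Hollowpine=27 → close Hollowpine (overflow 22)
  27÷4 = 6 each, +1 to first 3
Round 4: Cedarfen=30 Dunmere=28 Elkhorn=34 Greywater=38 → close Greywater (overflow 27)
  38÷3 = 12 each, +1 to first 2
Round 5: Cedarfen=43 Dunmere=41 Elkhorn=46 → close Elkhorn (overflow 34)
  46÷2 = 23 each, +1 to first 0
Round 6: Cedarfen=66 Dunmere=64 → close Cedarfen (overflow 55)
  66÷1 = 66 each, +1 to first 0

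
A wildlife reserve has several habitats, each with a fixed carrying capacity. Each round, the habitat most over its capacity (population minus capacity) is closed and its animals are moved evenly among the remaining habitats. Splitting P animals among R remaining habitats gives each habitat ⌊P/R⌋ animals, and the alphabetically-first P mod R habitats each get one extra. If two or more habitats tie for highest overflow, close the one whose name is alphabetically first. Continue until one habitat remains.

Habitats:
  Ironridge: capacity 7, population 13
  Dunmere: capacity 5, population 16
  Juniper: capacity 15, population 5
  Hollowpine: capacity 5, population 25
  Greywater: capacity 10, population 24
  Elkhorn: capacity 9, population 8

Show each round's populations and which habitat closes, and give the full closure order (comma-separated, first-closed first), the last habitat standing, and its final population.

Closure order: Hollowpine, Greywater, Dunmere, Ironridge, Elkhorn
Last habitat: Juniper with 91 animals

Round 1: Dunmere=16 Elkhorn=8 Greywater=24 Hollowpine=25 Ironridge=13 Juniper=5 → close Hollowpine (overflow 20)
  25÷5 = 5 each, +1 to first 0
Round 2: Dunmere=21 Elkhorn=13 Greywater=29 Ironridge=18 Juniper=10 → close Greywater (overflow 19)
  29÷4 = 7 each, +1 to first 1
Round 3: Dunmere=29 Elkhorn=20 Ironridge=25 Juniper=17 → close Dunmere (overflow 24)
  29÷3 = 9 each, +1 to first 2
Round 4: Elkhorn=30 Ironridge=35 Juniper=26 → close Ironridge (overflow 28)
  35÷2 = 17 each, +1 to first 1
Round 5: Elkhorn=48 Juniper=43 → close Elkhorn (overflow 39)
  48÷1 = 48 each, +1 to first 0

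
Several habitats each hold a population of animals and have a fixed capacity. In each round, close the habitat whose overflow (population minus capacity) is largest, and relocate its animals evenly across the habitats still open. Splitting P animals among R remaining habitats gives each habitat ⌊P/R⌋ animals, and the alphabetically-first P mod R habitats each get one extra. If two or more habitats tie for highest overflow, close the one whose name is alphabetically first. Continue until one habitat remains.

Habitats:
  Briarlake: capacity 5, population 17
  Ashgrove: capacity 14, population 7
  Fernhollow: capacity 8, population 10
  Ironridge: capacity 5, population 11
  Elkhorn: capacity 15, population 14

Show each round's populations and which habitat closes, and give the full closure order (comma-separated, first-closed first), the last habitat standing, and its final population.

Closure order: Briarlake, Ironridge, Fernhollow, Elkhorn
Last habitat: Ashgrove with 59 animals

Round 1: Ashgrove=7 Briarlake=17 Elkhorn=14 Fernhollow=10 Ironridge=11 → close Briarlake (overflow 12)
  17÷4 = 4 each, +1 to first 1
Round 2: Ashgrove=12 Elkhorn=18 Fernhollow=14 Ironridge=15 → close Ironridge (overflow 10)
  15÷3 = 5 each, +1 to first 0
Round 3: Ashgrove=17 Elkhorn=23 Fernhollow=19 → close Fernhollow (overflow 11)
  19÷2 = 9 each, +1 to first 1
Round 4: Ashgrove=27 Elkhorn=32 → close Elkhorn (overflow 17)
  32÷1 = 32 each, +1 to first 0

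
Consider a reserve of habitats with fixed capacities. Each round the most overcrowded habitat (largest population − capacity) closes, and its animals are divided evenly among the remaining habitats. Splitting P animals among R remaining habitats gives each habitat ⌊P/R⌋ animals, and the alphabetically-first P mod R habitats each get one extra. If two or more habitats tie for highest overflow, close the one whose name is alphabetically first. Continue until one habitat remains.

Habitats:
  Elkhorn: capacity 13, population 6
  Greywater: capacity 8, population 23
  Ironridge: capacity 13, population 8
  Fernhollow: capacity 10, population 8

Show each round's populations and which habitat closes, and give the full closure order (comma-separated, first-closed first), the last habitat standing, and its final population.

Round 1: Elkhorn=6 Fernhollow=8 Greywater=23 Ironridge=8 → close Greywater (overflow 15)
  23÷3 = 7 each, +1 to first 2
Round 2: Elkhorn=14 Fernhollow=16 Ironridge=15 → close Fernhollow (overflow 6)
  16÷2 = 8 each, +1 to first 0
Round 3: Elkhorn=22 Ironridge=23 → close Ironridge (overflow 10)
  23÷1 = 23 each, +1 to first 0

Closure order: Greywater, Fernhollow, Ironridge
Last habitat: Elkhorn with 45 animals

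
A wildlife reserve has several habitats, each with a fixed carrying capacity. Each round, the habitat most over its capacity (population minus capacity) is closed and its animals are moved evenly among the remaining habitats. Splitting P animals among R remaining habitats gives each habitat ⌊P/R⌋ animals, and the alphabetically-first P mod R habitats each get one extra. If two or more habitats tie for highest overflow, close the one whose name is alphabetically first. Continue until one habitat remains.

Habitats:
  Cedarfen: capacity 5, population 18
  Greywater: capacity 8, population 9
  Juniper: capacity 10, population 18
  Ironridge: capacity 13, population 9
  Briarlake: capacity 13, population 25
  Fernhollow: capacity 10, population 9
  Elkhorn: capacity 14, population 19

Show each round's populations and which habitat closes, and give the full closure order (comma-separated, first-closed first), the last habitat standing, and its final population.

Round 1: Briarlake=25 Cedarfen=18 Elkhorn=19 Fernhollow=9 Greywater=9 Ironridge=9 Juniper=18 → close Cedarfen (overflow 13)
  18÷6 = 3 each, +1 to first 0
Round 2: Briarlake=28 Elkhorn=22 Fernhollow=12 Greywater=12 Ironridge=12 Juniper=21 → close Briarlake (overflow 15)
  28÷5 = 5 each, +1 to first 3
Round 3: Elkhorn=28 Fernhollow=18 Greywater=18 Ironridge=17 Juniper=26 → close Juniper (overflow 16)
  26÷4 = 6 each, +1 to first 2
Round 4: Elkhorn=35 Fernhollow=25 Greywater=24 Ironridge=23 → close Elkhorn (overflow 21)
  35÷3 = 11 each, +1 to first 2
Round 5: Fernhollow=37 Greywater=36 Ironridge=34 → close Greywater (overflow 28)
  36÷2 = 18 each, +1 to first 0
Round 6: Fernhollow=55 Ironridge=52 → close Fernhollow (overflow 45)
  55÷1 = 55 each, +1 to first 0

Closure order: Cedarfen, Briarlake, Juniper, Elkhorn, Greywater, Fernhollow
Last habitat: Ironridge with 107 animals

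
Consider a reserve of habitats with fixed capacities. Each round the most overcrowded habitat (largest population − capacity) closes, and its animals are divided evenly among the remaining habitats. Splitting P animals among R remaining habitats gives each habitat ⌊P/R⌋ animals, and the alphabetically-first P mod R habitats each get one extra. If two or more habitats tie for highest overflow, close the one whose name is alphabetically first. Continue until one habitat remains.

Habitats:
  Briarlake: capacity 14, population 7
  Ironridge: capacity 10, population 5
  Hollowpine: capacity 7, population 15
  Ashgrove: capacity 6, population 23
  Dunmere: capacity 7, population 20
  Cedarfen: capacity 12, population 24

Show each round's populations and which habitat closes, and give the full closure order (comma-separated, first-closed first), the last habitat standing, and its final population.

Closure order: Ashgrove, Dunmere, Cedarfen, Hollowpine, Briarlake
Last habitat: Ironridge with 94 animals

Round 1: Ashgrove=23 Briarlake=7 Cedarfen=24 Dunmere=20 Hollowpine=15 Ironridge=5 → close Ashgrove (overflow 17)
  23÷5 = 4 each, +1 to first 3
Round 2: Briarlake=12 Cedarfen=29 Dunmere=25 Hollowpine=19 Ironridge=9 → close Dunmere (overflow 18)
  25÷4 = 6 each, +1 to first 1
Round 3: Briarlake=19 Cedarfen=35 Hollowpine=25 Ironridge=15 → close Cedarfen (overflow 23)
  35÷3 = 11 each, +1 to first 2
Round 4: Briarlake=31 Hollowpine=37 Ironridge=26 → close Hollowpine (overflow 30)
  37÷2 = 18 each, +1 to first 1
Round 5: Briarlake=50 Ironridge=44 → close Briarlake (overflow 36)
  50÷1 = 50 each, +1 to first 0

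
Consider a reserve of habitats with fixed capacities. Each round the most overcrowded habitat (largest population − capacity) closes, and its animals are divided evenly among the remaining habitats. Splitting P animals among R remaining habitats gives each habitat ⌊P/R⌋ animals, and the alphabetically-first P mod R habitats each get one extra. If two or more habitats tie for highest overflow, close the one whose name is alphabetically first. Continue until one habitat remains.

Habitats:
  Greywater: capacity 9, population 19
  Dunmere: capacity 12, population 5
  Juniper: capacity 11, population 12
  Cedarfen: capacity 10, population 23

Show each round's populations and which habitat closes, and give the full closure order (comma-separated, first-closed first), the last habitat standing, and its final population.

Round 1: Cedarfen=23 Dunmere=5 Greywater=19 Juniper=12 → close Cedarfen (overflow 13)
  23÷3 = 7 each, +1 to first 2
Round 2: Dunmere=13 Greywater=27 Juniper=19 → close Greywater (overflow 18)
  27÷2 = 13 each, +1 to first 1
Round 3: Dunmere=27 Juniper=32 → close Juniper (overflow 21)
  32÷1 = 32 each, +1 to first 0

Closure order: Cedarfen, Greywater, Juniper
Last habitat: Dunmere with 59 animals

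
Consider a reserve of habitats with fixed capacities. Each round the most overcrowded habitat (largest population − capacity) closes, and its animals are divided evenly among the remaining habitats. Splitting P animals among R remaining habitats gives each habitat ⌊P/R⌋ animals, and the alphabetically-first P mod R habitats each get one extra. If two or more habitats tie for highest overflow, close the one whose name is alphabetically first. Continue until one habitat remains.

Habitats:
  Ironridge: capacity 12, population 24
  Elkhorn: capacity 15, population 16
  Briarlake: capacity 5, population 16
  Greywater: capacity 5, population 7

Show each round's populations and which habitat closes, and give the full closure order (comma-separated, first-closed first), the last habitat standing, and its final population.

Round 1: Briarlake=16 Elkhorn=16 Greywater=7 Ironridge=24 → close Ironridge (overflow 12)
  24÷3 = 8 each, +1 to first 0
Round 2: Briarlake=24 Elkhorn=24 Greywater=15 → close Briarlake (overflow 19)
  24÷2 = 12 each, +1 to first 0
Round 3: Elkhorn=36 Greywater=27 → close Greywater (overflow 22)
  27÷1 = 27 each, +1 to first 0

Closure order: Ironridge, Briarlake, Greywater
Last habitat: Elkhorn with 63 animals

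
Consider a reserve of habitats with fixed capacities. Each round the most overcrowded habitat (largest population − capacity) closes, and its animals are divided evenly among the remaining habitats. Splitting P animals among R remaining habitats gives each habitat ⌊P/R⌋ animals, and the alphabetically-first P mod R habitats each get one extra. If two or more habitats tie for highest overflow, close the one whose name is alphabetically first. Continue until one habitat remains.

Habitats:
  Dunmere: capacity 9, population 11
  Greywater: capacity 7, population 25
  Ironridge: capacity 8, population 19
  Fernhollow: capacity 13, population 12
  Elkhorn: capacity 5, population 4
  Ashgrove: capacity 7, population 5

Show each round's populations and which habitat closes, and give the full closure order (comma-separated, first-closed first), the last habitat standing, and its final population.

Round 1: Ashgrove=5 Dunmere=11 Elkhorn=4 Fernhollow=12 Greywater=25 Ironridge=19 → close Greywater (overflow 18)
  25÷5 = 5 each, +1 to first 0
Round 2: Ashgrove=10 Dunmere=16 Elkhorn=9 Fernhollow=17 Ironridge=24 → close Ironridge (overflow 16)
  24÷4 = 6 each, +1 to first 0
Round 3: Ashgrove=16 Dunmere=22 Elkhorn=15 Fernhollow=23 → close Dunmere (overflow 13)
  22÷3 = 7 each, +1 to first 1
Round 4: Ashgrove=24 Elkhorn=22 Fernhollow=30 → close Ashgrove (overflow 17)
  24÷2 = 12 each, +1 to first 0
Round 5: Elkhorn=34 Fernhollow=42 → close Elkhorn (overflow 29)
  34÷1 = 34 each, +1 to first 0

Closure order: Greywater, Ironridge, Dunmere, Ashgrove, Elkhorn
Last habitat: Fernhollow with 76 animals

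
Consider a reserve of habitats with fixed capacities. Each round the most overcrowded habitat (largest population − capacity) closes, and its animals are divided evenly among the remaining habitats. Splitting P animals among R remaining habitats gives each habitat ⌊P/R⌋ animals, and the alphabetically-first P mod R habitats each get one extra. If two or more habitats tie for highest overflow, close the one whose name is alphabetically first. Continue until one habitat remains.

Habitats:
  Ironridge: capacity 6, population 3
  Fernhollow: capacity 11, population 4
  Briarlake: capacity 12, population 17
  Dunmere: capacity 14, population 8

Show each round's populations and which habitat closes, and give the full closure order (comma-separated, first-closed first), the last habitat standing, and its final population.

Closure order: Briarlake, Ironridge, Dunmere
Last habitat: Fernhollow with 32 animals

Round 1: Briarlake=17 Dunmere=8 Fernhollow=4 Ironridge=3 → close Briarlake (overflow 5)
  17÷3 = 5 each, +1 to first 2
Round 2: Dunmere=14 Fernhollow=10 Ironridge=8 → close Ironridge (overflow 2)
  8÷2 = 4 each, +1 to first 0
Round 3: Dunmere=18 Fernhollow=14 → close Dunmere (overflow 4)
  18÷1 = 18 each, +1 to first 0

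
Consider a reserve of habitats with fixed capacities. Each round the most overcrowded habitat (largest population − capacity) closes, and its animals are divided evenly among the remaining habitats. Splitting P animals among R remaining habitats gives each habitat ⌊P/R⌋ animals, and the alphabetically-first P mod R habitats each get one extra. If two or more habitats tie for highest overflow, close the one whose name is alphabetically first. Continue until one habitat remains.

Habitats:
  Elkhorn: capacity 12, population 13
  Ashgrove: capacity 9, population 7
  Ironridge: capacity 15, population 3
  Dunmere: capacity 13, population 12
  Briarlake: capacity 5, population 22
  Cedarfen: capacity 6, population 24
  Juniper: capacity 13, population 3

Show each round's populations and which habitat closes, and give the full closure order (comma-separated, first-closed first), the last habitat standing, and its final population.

Round 1: Ashgrove=7 Briarlake=22 Cedarfen=24 Dunmere=12 Elkhorn=13 Ironridge=3 Juniper=3 → close Cedarfen (overflow 18)
  24÷6 = 4 each, +1 to first 0
Round 2: Ashgrove=11 Briarlake=26 Dunmere=16 Elkhorn=17 Ironridge=7 Juniper=7 → close Briarlake (overflow 21)
  26÷5 = 5 each, +1 to first 1
Round 3: Ashgrove=17 Dunmere=21 Elkhorn=22 Ironridge=12 Juniper=12 → close Elkhorn (overflow 10)
  22÷4 = 5 each, +1 to first 2
Round 4: Ashgrove=23 Dunmere=27 Ironridge=17 Juniper=17 → close Ashgrove (overflow 14)
  23÷3 = 7 each, +1 to first 2
Round 5: Dunmere=35 Ironridge=25 Juniper=24 → close Dunmere (overflow 22)
  35÷2 = 17 each, +1 to first 1
Round 6: Ironridge=43 Juniper=41 → close Ironridge (overflow 28)
  43÷1 = 43 each, +1 to first 0

Closure order: Cedarfen, Briarlake, Elkhorn, Ashgrove, Dunmere, Ironridge
Last habitat: Juniper with 84 animals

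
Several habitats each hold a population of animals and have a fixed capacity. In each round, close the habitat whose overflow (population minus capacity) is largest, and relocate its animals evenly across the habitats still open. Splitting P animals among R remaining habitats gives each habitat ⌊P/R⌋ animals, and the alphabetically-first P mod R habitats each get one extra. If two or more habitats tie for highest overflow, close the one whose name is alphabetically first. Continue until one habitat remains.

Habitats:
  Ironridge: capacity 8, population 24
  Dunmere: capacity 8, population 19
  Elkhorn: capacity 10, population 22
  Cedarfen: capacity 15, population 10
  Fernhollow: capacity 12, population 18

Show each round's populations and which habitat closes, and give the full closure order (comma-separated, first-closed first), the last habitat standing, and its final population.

Closure order: Ironridge, Elkhorn, Dunmere, Fernhollow
Last habitat: Cedarfen with 93 animals

Round 1: Cedarfen=10 Dunmere=19 Elkhorn=22 Fernhollow=18 Ironridge=24 → close Ironridge (overflow 16)
  24÷4 = 6 each, +1 to first 0
Round 2: Cedarfen=16 Dunmere=25 Elkhorn=28 Fernhollow=24 → close Elkhorn (overflow 18)
  28÷3 = 9 each, +1 to first 1
Round 3: Cedarfen=26 Dunmere=34 Fernhollow=33 → close Dunmere (overflow 26)
  34÷2 = 17 each, +1 to first 0
Round 4: Cedarfen=43 Fernhollow=50 → close Fernhollow (overflow 38)
  50÷1 = 50 each, +1 to first 0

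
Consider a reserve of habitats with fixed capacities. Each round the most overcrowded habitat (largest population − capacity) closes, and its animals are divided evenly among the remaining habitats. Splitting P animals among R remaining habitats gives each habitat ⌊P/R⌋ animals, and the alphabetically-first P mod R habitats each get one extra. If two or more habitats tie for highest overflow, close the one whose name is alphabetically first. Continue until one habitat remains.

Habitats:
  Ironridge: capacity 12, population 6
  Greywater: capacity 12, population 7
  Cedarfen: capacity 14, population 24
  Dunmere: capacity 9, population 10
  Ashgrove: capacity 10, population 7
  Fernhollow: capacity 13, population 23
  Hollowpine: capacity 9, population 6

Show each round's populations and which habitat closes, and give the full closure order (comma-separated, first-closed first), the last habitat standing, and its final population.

Round 1: Ashgrove=7 Cedarfen=24 Dunmere=10 Fernhollow=23 Greywater=7 Hollowpine=6 Ironridge=6 → close Cedarfen (overflow 10)
  24÷6 = 4 each, +1 to first 0
Round 2: Ashgrove=11 Dunmere=14 Fernhollow=27 Greywater=11 Hollowpine=10 Ironridge=10 → close Fernhollow (overflow 14)
  27÷5 = 5 each, +1 to first 2
Round 3: Ashgrove=17 Dunmere=20 Greywater=16 Hollowpine=15 Ironridge=15 → close Dunmere (overflow 11)
  20÷4 = 5 each, +1 to first 0
Round 4: Ashgrove=22 Greywater=21 Hollowpine=20 Ironridge=20 → close Ashgrove (overflow 12)
  22÷3 = 7 each, +1 to first 1
Round 5: Greywater=29 Hollowpine=27 Ironridge=27 → close Hollowpine (overflow 18)
  27÷2 = 13 each, +1 to first 1
Round 6: Greywater=43 Ironridge=40 → close Greywater (overflow 31)
  43÷1 = 43 each, +1 to first 0

Closure order: Cedarfen, Fernhollow, Dunmere, Ashgrove, Hollowpine, Greywater
Last habitat: Ironridge with 83 animals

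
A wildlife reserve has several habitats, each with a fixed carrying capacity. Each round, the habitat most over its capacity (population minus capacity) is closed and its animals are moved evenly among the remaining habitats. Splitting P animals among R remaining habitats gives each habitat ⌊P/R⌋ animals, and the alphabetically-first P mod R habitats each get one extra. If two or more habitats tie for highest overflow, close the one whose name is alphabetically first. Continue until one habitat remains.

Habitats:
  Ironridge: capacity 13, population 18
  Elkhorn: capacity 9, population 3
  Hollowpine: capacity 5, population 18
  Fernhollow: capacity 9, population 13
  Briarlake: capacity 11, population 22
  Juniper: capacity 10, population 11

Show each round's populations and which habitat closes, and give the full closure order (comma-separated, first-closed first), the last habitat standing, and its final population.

Round 1: Briarlake=22 Elkhorn=3 Fernhollow=13 Hollowpine=18 Ironridge=18 Juniper=11 → close Hollowpine (overflow 13)
  18÷5 = 3 each, +1 to first 3
Round 2: Briarlake=26 Elkhorn=7 Fernhollow=17 Ironridge=21 Juniper=14 → close Briarlake (overflow 15)
  26÷4 = 6 each, +1 to first 2
Round 3: Elkhorn=14 Fernhollow=24 Ironridge=27 Juniper=20 → close Fernhollow (overflow 15)
  24÷3 = 8 each, +1 to first 0
Round 4: Elkhorn=22 Ironridge=35 Juniper=28 → close Ironridge (overflow 22)
  35÷2 = 17 each, +1 to first 1
Round 5: Elkhorn=40 Juniper=45 → close Juniper (overflow 35)
  45÷1 = 45 each, +1 to first 0

Closure order: Hollowpine, Briarlake, Fernhollow, Ironridge, Juniper
Last habitat: Elkhorn with 85 animals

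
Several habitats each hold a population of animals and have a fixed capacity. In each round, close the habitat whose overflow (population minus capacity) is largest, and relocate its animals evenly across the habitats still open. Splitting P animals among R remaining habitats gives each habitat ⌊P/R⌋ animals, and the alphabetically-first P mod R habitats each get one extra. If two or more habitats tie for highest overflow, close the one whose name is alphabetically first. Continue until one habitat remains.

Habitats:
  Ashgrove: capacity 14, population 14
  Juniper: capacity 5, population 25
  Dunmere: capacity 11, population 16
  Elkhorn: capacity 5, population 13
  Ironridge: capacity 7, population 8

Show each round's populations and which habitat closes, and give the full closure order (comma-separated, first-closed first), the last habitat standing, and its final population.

Closure order: Juniper, Elkhorn, Dunmere, Ashgrove
Last habitat: Ironridge with 76 animals

Round 1: Ashgrove=14 Dunmere=16 Elkhorn=13 Ironridge=8 Juniper=25 → close Juniper (overflow 20)
  25÷4 = 6 each, +1 to first 1
Round 2: Ashgrove=21 Dunmere=22 Elkhorn=19 Ironridge=14 → close Elkhorn (overflow 14)
  19÷3 = 6 each, +1 to first 1
Round 3: Ashgrove=28 Dunmere=28 Ironridge=20 → close Dunmere (overflow 17)
  28÷2 = 14 each, +1 to first 0
Round 4: Ashgrove=42 Ironridge=34 → close Ashgrove (overflow 28)
  42÷1 = 42 each, +1 to first 0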